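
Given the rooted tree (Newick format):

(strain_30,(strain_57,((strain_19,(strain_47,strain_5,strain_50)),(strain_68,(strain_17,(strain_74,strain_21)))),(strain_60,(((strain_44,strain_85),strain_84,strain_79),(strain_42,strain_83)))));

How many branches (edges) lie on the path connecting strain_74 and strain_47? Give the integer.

7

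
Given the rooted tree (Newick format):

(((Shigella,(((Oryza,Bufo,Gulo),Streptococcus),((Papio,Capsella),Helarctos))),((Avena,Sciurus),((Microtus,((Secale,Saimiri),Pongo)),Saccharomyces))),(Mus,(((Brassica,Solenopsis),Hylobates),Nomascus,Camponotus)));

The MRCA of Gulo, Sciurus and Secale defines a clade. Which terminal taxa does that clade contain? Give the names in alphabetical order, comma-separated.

Tracing Gulo: it sits inside (Oryza,Bufo,Gulo).
Tracing Sciurus: it sits inside (Avena,Sciurus).
Tracing Secale: it sits inside (Secale,Saimiri).
The smallest clade enclosing all 3 is ((Shigella,(((Oryza,Bufo,Gulo),Streptococcus),((Papio,Capsella),Helarctos))),((Avena,Sciurus),((Microtus,((Secale,Saimiri),Pongo)),Saccharomyces))); the answer is its 15 terminal taxa in alphabetical order.

Avena, Bufo, Capsella, Gulo, Helarctos, Microtus, Oryza, Papio, Pongo, Saccharomyces, Saimiri, Sciurus, Secale, Shigella, Streptococcus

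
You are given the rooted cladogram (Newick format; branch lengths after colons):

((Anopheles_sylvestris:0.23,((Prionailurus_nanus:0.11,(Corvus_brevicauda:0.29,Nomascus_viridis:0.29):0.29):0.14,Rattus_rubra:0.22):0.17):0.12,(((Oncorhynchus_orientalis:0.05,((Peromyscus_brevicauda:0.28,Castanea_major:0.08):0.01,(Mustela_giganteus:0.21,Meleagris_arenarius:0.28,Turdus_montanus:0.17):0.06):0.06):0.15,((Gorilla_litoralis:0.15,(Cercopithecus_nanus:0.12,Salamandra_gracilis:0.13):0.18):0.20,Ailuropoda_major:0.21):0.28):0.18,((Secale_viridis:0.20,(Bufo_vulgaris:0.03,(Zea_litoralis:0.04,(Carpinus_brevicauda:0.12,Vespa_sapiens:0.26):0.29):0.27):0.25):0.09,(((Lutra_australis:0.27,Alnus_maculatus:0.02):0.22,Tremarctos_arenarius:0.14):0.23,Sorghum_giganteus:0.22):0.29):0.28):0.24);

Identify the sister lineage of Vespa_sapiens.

Carpinus_brevicauda

Vespa_sapiens attaches to the tree at the node subtending (Carpinus_brevicauda,Vespa_sapiens).
The other lineage descending from that same node — the sister group — is the single tip Carpinus_brevicauda.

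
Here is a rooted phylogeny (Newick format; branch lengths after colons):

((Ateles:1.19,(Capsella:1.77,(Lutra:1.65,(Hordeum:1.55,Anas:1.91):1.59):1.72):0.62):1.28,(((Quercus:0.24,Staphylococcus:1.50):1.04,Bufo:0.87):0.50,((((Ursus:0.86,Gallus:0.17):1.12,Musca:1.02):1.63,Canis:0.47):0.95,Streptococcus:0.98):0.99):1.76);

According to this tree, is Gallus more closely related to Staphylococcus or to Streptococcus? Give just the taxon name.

Streptococcus

The MRCA of Gallus and Streptococcus subtends ((((Ursus,Gallus),Musca),Canis),Streptococcus) (5 taxa).
The MRCA of Gallus and Staphylococcus subtends (((Quercus,Staphylococcus),Bufo),((((Ursus,Gallus),Musca),Canis),Streptococcus)) (8 taxa).
The first is nested inside the second, so Gallus shares a more recent common ancestor with Streptococcus.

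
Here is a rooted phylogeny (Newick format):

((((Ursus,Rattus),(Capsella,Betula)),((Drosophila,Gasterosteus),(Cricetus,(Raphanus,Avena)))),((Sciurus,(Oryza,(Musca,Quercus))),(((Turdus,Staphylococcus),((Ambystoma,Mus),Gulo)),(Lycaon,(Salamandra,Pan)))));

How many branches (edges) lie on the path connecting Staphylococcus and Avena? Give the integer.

10

The MRCA of Staphylococcus and Avena is the root of the tree.
From Staphylococcus up to that node: 5 branches. From Avena up to the same node: 5 branches. Total: 5 + 5 = 10.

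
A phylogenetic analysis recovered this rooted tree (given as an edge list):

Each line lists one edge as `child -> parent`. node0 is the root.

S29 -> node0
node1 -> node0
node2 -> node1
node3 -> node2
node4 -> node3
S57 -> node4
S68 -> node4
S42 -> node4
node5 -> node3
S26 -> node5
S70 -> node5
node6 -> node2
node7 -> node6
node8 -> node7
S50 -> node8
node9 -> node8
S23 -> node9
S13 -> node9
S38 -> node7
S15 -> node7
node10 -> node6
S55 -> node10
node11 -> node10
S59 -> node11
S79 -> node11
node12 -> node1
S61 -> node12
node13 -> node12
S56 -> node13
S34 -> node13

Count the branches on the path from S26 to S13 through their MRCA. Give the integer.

8

The MRCA of S26 and S13 is the node subtending (((S57,S68,S42),(S26,S70)),(((S50,(S23,S13)),S38,S15),(S55,(S59,S79)))).
From S26 up to that node: 3 branches. From S13 up to the same node: 5 branches. Total: 3 + 5 = 8.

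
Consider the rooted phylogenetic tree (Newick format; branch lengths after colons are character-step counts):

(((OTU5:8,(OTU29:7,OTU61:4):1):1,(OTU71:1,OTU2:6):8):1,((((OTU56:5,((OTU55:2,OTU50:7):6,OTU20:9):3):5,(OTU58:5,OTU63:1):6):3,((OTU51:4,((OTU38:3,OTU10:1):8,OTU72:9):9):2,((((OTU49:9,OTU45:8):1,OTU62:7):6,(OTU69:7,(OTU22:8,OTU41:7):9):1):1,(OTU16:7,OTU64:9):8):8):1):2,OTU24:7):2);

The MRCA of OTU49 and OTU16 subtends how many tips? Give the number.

8

The MRCA of OTU49 and OTU16 is the node subtending ((((OTU49,OTU45),OTU62),(OTU69,(OTU22,OTU41))),(OTU16,OTU64)).
That clade contains 8 terminal taxa: OTU16, OTU22, OTU41, OTU45, OTU49, OTU62, OTU64, OTU69.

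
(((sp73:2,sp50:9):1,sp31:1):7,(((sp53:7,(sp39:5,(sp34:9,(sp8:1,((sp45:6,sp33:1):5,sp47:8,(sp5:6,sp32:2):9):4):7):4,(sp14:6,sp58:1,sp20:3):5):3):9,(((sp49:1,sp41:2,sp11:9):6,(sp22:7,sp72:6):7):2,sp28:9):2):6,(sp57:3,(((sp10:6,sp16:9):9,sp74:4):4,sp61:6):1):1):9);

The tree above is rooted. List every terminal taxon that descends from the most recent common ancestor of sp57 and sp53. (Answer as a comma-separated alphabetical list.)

sp10, sp11, sp14, sp16, sp20, sp22, sp28, sp32, sp33, sp34, sp39, sp41, sp45, sp47, sp49, sp5, sp53, sp57, sp58, sp61, sp72, sp74, sp8

Tracing sp57: it sits inside (sp57,(((sp10,sp16),sp74),sp61)).
Tracing sp53: it sits inside (sp53,(sp39,(sp34,(sp8,((sp45,sp33),sp47,(sp5,sp32)))),(sp14,sp58,sp20))).
The smallest clade enclosing both is (((sp53,(sp39,(sp34,(sp8,((sp45,sp33),sp47,(sp5,sp32)))),(sp14,sp58,sp20))),(((sp49,sp41,sp11),(sp22,sp72)),sp28)),(sp57,(((sp10,sp16),sp74),sp61))); the answer is its 23 terminal taxa in alphabetical order.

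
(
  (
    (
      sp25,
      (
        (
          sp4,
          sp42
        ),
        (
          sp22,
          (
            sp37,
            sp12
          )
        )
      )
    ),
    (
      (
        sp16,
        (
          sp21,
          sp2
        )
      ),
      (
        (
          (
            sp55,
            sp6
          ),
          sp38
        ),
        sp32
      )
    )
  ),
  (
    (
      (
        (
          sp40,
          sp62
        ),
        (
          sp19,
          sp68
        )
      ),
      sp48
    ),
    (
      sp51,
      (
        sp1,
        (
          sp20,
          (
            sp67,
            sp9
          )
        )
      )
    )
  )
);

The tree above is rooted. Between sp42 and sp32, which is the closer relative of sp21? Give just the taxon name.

sp32

The MRCA of sp21 and sp32 subtends ((sp16,(sp21,sp2)),(((sp55,sp6),sp38),sp32)) (7 taxa).
The MRCA of sp21 and sp42 subtends ((sp25,((sp4,sp42),(sp22,(sp37,sp12)))),((sp16,(sp21,sp2)),(((sp55,sp6),sp38),sp32))) (13 taxa).
The first is nested inside the second, so sp21 shares a more recent common ancestor with sp32.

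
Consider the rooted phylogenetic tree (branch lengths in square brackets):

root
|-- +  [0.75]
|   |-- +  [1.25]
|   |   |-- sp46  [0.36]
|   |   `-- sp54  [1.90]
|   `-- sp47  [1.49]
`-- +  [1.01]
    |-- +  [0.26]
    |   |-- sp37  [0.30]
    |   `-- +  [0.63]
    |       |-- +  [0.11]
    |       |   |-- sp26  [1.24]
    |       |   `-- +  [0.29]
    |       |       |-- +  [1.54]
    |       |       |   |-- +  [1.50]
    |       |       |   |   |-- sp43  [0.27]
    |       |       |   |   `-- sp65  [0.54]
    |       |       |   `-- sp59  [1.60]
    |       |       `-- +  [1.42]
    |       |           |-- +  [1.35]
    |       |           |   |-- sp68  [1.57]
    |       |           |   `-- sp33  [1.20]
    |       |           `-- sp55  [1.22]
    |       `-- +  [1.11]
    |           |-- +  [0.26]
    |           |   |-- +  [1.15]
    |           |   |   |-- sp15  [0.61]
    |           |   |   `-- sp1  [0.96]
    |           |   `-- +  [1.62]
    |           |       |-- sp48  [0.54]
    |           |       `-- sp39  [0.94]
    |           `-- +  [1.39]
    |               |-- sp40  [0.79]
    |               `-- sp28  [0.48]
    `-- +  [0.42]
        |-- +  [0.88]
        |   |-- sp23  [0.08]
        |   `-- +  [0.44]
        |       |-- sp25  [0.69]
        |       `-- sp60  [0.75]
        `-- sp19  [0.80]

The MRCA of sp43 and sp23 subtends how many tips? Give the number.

The MRCA of sp43 and sp23 is the node subtending ((sp37,((sp26,(((sp43,sp65),sp59),((sp68,sp33),sp55))),(((sp15,sp1),(sp48,sp39)),(sp40,sp28)))),((sp23,(sp25,sp60)),sp19)).
That clade contains 18 terminal taxa: sp1, sp15, sp19, sp23, sp25, sp26, sp28, sp33, sp37, sp39, sp40, sp43, sp48, sp55, sp59, sp60, sp65, sp68.

18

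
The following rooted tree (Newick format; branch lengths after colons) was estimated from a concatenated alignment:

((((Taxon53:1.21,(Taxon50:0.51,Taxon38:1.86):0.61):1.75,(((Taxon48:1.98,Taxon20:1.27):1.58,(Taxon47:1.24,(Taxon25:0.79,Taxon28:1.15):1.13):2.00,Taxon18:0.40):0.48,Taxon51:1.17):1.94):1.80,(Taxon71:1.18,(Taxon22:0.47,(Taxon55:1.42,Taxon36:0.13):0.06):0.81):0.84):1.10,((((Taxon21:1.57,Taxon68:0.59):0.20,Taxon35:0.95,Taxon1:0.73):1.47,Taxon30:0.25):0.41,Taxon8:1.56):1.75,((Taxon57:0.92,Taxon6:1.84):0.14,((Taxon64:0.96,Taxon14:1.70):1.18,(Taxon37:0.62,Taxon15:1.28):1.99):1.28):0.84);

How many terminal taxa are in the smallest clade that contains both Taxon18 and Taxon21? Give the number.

26

The MRCA of Taxon18 and Taxon21 is the root, so the clade is the entire tree.
That clade contains 26 terminal taxa: Taxon1, Taxon14, Taxon15, Taxon18, Taxon20, Taxon21, Taxon22, Taxon25, Taxon28, Taxon30, Taxon35, Taxon36, Taxon37, Taxon38, Taxon47, Taxon48, Taxon50, Taxon51, Taxon53, Taxon55, Taxon57, Taxon6, Taxon64, Taxon68, Taxon71, Taxon8.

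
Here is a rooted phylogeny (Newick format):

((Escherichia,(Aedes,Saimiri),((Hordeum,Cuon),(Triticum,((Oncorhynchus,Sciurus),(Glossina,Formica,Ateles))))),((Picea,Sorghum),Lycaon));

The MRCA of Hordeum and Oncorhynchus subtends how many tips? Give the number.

8

The MRCA of Hordeum and Oncorhynchus is the node subtending ((Hordeum,Cuon),(Triticum,((Oncorhynchus,Sciurus),(Glossina,Formica,Ateles)))).
That clade contains 8 terminal taxa: Ateles, Cuon, Formica, Glossina, Hordeum, Oncorhynchus, Sciurus, Triticum.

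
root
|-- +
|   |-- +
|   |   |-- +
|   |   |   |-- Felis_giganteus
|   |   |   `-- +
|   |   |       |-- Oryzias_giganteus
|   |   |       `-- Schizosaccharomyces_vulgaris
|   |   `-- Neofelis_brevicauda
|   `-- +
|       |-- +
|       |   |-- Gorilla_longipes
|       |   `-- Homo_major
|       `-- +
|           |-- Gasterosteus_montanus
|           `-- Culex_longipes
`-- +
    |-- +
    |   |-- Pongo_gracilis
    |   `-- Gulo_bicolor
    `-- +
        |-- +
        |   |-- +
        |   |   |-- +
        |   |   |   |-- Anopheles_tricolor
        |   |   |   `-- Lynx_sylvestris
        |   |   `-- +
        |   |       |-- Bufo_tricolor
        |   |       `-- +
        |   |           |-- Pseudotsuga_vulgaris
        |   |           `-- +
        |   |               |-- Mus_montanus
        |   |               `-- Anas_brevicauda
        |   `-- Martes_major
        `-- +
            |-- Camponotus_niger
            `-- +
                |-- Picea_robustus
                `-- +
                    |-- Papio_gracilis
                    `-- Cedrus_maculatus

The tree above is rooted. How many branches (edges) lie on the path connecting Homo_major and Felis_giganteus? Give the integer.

6

The MRCA of Homo_major and Felis_giganteus is the node subtending (((Felis_giganteus,(Oryzias_giganteus,Schizosaccharomyces_vulgaris)),Neofelis_brevicauda),((Gorilla_longipes,Homo_major),(Gasterosteus_montanus,Culex_longipes))).
From Homo_major up to that node: 3 branches. From Felis_giganteus up to the same node: 3 branches. Total: 3 + 3 = 6.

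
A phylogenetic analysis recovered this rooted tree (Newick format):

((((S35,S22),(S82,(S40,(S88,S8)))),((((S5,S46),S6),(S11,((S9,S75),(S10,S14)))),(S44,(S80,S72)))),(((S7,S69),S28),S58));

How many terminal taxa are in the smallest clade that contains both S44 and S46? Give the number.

The MRCA of S44 and S46 is the node subtending ((((S5,S46),S6),(S11,((S9,S75),(S10,S14)))),(S44,(S80,S72))).
That clade contains 11 terminal taxa: S10, S11, S14, S44, S46, S5, S6, S72, S75, S80, S9.

11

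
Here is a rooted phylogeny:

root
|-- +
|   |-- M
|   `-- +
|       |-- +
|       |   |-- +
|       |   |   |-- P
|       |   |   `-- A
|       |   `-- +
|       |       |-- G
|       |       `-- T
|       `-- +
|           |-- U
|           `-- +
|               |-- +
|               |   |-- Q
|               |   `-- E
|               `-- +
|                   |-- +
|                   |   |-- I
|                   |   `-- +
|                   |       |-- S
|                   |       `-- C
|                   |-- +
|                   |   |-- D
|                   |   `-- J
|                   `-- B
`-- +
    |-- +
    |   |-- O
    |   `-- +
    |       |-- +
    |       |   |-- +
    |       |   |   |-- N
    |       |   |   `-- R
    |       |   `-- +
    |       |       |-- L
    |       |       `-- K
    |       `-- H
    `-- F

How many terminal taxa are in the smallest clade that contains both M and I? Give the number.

14

The MRCA of M and I is the node subtending (M,(((P,A),(G,T)),(U,((Q,E),((I,(S,C)),(D,J),B))))).
That clade contains 14 terminal taxa: A, B, C, D, E, G, I, J, M, P, Q, S, T, U.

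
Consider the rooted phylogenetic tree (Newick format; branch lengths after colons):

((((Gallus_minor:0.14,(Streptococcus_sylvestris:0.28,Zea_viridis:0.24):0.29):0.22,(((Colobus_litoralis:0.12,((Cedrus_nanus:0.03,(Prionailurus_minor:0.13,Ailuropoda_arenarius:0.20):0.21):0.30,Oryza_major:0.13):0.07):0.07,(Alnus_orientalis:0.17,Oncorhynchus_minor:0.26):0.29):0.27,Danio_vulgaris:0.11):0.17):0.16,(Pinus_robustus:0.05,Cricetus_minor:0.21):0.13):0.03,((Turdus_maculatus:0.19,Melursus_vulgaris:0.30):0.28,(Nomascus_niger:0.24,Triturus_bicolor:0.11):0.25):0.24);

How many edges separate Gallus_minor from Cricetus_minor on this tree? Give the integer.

The MRCA of Gallus_minor and Cricetus_minor is the node subtending (((Gallus_minor,(Streptococcus_sylvestris,Zea_viridis)),(((Colobus_litoralis,((Cedrus_nanus,(Prionailurus_minor,Ailuropoda_arenarius)),Oryza_major)),(Alnus_orientalis,Oncorhynchus_minor)),Danio_vulgaris)),(Pinus_robustus,Cricetus_minor)).
From Gallus_minor up to that node: 3 branches. From Cricetus_minor up to the same node: 2 branches. Total: 3 + 2 = 5.

5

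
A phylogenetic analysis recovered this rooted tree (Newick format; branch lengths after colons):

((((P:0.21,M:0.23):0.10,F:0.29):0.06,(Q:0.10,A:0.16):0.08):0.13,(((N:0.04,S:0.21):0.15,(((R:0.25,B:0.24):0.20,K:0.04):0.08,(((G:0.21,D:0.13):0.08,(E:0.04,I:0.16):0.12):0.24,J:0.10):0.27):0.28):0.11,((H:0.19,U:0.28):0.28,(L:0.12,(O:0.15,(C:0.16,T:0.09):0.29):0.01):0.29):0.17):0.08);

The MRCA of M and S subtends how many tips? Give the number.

21

The MRCA of M and S is the root, so the clade is the entire tree.
That clade contains 21 terminal taxa: A, B, C, D, E, F, G, H, I, J, K, L, M, N, O, P, Q, R, S, T, U.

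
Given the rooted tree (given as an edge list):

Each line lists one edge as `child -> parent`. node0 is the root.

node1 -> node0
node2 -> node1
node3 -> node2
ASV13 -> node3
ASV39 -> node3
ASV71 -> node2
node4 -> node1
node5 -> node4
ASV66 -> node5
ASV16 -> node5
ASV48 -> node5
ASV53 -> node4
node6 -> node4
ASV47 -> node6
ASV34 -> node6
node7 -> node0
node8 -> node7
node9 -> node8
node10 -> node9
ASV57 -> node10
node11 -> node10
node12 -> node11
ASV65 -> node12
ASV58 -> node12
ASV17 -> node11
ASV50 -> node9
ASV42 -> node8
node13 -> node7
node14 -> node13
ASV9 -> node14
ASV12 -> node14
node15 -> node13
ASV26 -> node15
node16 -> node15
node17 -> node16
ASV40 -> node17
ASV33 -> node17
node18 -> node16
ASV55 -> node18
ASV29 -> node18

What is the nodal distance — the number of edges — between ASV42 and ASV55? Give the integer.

7

The MRCA of ASV42 and ASV55 is the node subtending ((((ASV57,((ASV65,ASV58),ASV17)),ASV50),ASV42),((ASV9,ASV12),(ASV26,((ASV40,ASV33),(ASV55,ASV29))))).
From ASV42 up to that node: 2 branches. From ASV55 up to the same node: 5 branches. Total: 2 + 5 = 7.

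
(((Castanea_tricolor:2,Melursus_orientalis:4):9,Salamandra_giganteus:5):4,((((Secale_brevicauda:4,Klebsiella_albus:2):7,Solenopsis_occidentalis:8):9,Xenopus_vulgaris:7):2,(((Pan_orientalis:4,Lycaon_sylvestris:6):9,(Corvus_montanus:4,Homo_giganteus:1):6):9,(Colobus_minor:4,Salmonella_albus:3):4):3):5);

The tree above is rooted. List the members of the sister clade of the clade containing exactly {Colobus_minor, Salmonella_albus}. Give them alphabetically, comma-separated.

Corvus_montanus, Homo_giganteus, Lycaon_sylvestris, Pan_orientalis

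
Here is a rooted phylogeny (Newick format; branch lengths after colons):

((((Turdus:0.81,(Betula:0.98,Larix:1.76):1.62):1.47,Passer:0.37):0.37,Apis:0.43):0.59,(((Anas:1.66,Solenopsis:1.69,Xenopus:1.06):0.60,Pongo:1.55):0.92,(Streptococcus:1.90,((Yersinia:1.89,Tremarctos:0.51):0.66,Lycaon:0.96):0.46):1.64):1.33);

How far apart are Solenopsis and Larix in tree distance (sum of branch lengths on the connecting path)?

The path runs Solenopsis → … → MRCA → … → Larix; the MRCA is the root of the tree.
Branch lengths along that path: 1.69 + 0.60 + 0.92 + 1.33 + 0.59 + 0.37 + 1.47 + 1.62 + 1.76 = 10.35.

10.35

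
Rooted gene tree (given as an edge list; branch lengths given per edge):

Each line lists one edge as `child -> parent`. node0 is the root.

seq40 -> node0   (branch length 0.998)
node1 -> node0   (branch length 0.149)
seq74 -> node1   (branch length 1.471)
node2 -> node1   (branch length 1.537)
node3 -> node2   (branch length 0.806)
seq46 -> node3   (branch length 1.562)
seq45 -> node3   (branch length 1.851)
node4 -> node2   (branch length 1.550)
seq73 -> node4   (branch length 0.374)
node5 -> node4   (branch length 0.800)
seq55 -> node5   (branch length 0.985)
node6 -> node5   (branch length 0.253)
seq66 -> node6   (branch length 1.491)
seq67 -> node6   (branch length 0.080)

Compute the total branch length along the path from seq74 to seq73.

The path runs seq74 → … → MRCA → … → seq73; the MRCA is the node subtending (seq74,((seq46,seq45),(seq73,(seq55,(seq66,seq67))))).
Branch lengths along that path: 1.471 + 1.537 + 1.550 + 0.374 = 4.932.

4.932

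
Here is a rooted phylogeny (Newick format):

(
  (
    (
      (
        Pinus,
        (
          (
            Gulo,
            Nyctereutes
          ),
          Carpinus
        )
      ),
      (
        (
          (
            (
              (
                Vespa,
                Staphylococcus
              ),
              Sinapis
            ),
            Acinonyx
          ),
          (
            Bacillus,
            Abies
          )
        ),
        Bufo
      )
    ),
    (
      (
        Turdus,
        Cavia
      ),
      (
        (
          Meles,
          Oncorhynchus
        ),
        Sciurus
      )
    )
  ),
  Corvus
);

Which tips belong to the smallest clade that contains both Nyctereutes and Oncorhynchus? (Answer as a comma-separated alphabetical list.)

Abies, Acinonyx, Bacillus, Bufo, Carpinus, Cavia, Gulo, Meles, Nyctereutes, Oncorhynchus, Pinus, Sciurus, Sinapis, Staphylococcus, Turdus, Vespa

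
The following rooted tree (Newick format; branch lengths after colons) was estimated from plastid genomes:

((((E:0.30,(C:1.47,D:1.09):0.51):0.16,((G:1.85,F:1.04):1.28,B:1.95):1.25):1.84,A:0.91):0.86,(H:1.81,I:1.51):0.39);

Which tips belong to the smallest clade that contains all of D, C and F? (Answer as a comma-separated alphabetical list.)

Tracing D: it sits inside (C,D).
Tracing C: it sits inside (C,D).
Tracing F: it sits inside (G,F).
The smallest clade enclosing all 3 is ((E,(C,D)),((G,F),B)); the answer is its 6 terminal taxa in alphabetical order.

B, C, D, E, F, G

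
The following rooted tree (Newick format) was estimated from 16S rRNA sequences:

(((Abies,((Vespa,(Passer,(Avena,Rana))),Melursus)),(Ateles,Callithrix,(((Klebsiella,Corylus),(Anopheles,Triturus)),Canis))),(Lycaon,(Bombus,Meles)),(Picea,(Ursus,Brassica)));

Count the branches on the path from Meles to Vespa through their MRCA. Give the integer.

The MRCA of Meles and Vespa is the root of the tree.
From Meles up to that node: 3 branches. From Vespa up to the same node: 5 branches. Total: 3 + 5 = 8.

8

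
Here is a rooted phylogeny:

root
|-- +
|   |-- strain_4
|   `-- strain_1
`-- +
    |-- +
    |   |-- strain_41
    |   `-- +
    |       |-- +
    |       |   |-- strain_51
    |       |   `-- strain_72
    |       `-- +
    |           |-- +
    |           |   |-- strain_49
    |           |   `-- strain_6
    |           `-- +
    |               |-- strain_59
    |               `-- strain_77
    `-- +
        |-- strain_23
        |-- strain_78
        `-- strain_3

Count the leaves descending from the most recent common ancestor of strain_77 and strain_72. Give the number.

6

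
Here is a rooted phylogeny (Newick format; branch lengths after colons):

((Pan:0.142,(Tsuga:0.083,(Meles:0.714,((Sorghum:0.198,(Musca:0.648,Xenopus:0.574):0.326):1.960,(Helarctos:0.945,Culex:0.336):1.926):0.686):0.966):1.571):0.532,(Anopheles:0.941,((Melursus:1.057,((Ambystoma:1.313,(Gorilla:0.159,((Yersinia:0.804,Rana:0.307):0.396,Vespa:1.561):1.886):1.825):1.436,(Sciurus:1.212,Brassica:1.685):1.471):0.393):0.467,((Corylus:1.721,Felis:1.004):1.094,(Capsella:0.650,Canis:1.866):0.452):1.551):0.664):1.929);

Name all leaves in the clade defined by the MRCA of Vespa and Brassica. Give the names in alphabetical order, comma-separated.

Tracing Vespa: it sits inside ((Yersinia,Rana),Vespa).
Tracing Brassica: it sits inside (Sciurus,Brassica).
The smallest clade enclosing both is ((Ambystoma,(Gorilla,((Yersinia,Rana),Vespa))),(Sciurus,Brassica)); the answer is its 7 terminal taxa in alphabetical order.

Ambystoma, Brassica, Gorilla, Rana, Sciurus, Vespa, Yersinia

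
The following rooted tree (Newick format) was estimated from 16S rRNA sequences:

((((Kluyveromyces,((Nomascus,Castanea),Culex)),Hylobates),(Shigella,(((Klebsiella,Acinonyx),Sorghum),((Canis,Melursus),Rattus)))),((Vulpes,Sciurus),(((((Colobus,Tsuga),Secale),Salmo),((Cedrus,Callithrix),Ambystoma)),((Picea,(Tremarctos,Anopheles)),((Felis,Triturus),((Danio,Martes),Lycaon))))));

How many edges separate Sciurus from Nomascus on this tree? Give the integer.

9

The MRCA of Sciurus and Nomascus is the root of the tree.
From Sciurus up to that node: 3 branches. From Nomascus up to the same node: 6 branches. Total: 3 + 6 = 9.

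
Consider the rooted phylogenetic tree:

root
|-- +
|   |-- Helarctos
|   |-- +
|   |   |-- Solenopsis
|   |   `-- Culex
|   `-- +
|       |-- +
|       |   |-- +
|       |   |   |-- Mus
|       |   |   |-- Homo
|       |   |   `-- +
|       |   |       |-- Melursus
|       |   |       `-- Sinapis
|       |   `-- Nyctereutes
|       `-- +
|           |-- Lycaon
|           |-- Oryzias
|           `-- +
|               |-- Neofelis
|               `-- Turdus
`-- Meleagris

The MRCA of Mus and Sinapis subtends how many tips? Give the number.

4

The MRCA of Mus and Sinapis is the node subtending (Mus,Homo,(Melursus,Sinapis)).
That clade contains 4 terminal taxa: Homo, Melursus, Mus, Sinapis.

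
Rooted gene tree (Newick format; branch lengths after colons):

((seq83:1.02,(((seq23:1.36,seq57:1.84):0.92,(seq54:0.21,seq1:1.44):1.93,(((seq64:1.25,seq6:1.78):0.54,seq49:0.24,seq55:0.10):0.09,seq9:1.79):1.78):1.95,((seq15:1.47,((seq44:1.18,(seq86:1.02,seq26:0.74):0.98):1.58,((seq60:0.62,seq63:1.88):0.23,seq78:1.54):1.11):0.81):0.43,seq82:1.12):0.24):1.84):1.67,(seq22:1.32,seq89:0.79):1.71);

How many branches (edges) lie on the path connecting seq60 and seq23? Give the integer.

The MRCA of seq60 and seq23 is the node subtending (((seq23,seq57),(seq54,seq1),(((seq64,seq6),seq49,seq55),seq9)),((seq15,((seq44,(seq86,seq26)),((seq60,seq63),seq78))),seq82)).
From seq60 up to that node: 6 branches. From seq23 up to the same node: 3 branches. Total: 6 + 3 = 9.

9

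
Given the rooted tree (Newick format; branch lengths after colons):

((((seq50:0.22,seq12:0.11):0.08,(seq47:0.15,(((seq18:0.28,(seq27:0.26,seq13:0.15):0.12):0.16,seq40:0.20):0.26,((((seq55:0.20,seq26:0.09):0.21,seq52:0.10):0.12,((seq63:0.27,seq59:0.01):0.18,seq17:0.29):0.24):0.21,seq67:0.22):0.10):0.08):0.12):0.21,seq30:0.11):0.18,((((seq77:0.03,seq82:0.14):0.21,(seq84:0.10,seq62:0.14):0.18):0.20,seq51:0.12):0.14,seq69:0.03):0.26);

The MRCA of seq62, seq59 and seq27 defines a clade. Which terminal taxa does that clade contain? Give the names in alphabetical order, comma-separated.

Tracing seq62: it sits inside (seq84,seq62).
Tracing seq59: it sits inside (seq63,seq59).
Tracing seq27: it sits inside (seq27,seq13).
The smallest clade enclosing all 3 is the whole tree (their MRCA is the root), so the answer is all 21 tips in alphabetical order.

seq12, seq13, seq17, seq18, seq26, seq27, seq30, seq40, seq47, seq50, seq51, seq52, seq55, seq59, seq62, seq63, seq67, seq69, seq77, seq82, seq84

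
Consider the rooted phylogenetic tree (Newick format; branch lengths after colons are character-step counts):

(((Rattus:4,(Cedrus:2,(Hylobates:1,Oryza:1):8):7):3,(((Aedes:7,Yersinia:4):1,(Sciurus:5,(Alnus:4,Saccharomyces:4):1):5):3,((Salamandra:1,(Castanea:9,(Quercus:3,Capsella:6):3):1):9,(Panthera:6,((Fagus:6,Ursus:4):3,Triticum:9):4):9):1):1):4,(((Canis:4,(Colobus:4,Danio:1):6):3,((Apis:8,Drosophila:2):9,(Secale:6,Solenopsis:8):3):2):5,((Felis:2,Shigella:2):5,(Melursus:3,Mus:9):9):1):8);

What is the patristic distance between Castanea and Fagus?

The path runs Castanea → … → MRCA → … → Fagus; the MRCA is the node subtending ((Salamandra,(Castanea,(Quercus,Capsella))),(Panthera,((Fagus,Ursus),Triticum))).
Branch lengths along that path: 9 + 1 + 9 + 9 + 4 + 3 + 6 = 41.

41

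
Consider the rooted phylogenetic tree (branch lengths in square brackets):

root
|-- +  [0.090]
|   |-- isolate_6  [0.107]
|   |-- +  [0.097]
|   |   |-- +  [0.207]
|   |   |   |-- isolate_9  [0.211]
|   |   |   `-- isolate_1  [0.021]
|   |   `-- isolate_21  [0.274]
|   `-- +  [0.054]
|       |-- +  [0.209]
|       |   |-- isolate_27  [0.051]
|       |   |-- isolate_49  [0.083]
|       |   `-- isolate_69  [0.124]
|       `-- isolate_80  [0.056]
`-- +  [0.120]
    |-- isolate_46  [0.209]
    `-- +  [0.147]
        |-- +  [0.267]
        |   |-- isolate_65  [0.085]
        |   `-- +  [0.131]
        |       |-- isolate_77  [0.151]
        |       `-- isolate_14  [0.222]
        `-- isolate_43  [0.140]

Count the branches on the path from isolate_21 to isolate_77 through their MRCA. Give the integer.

The MRCA of isolate_21 and isolate_77 is the root of the tree.
From isolate_21 up to that node: 3 branches. From isolate_77 up to the same node: 5 branches. Total: 3 + 5 = 8.

8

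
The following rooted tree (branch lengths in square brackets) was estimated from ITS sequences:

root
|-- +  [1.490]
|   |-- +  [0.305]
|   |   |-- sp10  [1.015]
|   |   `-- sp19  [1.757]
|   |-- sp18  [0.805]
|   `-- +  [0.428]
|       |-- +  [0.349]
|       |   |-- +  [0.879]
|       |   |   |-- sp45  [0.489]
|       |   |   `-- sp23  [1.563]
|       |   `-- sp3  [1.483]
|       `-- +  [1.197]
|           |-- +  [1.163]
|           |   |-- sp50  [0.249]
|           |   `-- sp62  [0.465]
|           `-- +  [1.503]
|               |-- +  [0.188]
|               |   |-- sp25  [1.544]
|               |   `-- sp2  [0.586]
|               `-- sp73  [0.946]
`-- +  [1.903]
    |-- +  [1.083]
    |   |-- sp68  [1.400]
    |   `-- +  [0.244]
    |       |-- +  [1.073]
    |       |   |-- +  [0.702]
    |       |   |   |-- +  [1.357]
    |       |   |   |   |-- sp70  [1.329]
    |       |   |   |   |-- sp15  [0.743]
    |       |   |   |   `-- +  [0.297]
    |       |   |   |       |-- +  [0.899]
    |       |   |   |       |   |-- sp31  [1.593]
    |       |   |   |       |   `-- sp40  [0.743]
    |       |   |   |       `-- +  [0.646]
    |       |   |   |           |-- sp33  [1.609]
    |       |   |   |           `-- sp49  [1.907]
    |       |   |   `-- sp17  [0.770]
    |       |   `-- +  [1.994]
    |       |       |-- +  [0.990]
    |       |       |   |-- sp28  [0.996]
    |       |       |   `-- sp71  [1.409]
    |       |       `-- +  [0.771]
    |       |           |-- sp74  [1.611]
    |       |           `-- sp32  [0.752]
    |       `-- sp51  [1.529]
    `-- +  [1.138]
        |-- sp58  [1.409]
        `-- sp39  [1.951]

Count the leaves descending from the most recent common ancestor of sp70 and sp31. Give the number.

6

The MRCA of sp70 and sp31 is the node subtending (sp70,sp15,((sp31,sp40),(sp33,sp49))).
That clade contains 6 terminal taxa: sp15, sp31, sp33, sp40, sp49, sp70.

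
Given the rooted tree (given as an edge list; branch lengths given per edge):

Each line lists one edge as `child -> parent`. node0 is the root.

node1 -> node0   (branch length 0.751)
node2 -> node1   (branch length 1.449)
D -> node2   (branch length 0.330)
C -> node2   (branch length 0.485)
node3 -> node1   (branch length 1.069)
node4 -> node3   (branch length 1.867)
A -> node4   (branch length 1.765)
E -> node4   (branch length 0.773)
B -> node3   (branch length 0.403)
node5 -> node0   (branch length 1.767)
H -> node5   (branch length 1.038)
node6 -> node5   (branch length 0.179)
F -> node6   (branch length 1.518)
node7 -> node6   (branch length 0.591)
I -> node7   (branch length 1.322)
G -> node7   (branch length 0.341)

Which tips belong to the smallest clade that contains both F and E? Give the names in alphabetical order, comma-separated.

A, B, C, D, E, F, G, H, I

Tracing F: it sits inside (F,(I,G)).
Tracing E: it sits inside (A,E).
The smallest clade enclosing both is the whole tree (their MRCA is the root), so the answer is all 9 tips in alphabetical order.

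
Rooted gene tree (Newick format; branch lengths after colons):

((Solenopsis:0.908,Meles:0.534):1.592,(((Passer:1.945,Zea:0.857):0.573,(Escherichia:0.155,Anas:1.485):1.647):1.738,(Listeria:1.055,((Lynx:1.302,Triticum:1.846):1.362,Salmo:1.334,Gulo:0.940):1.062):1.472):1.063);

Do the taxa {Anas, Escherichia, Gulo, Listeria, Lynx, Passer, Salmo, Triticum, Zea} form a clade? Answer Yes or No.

The most recent common ancestor of these taxa subtends (((Passer,Zea),(Escherichia,Anas)),(Listeria,((Lynx,Triticum),Salmo,Gulo))).
That clade has exactly 9 tips — every listed taxon and nothing else — so the group is monophyletic.

Yes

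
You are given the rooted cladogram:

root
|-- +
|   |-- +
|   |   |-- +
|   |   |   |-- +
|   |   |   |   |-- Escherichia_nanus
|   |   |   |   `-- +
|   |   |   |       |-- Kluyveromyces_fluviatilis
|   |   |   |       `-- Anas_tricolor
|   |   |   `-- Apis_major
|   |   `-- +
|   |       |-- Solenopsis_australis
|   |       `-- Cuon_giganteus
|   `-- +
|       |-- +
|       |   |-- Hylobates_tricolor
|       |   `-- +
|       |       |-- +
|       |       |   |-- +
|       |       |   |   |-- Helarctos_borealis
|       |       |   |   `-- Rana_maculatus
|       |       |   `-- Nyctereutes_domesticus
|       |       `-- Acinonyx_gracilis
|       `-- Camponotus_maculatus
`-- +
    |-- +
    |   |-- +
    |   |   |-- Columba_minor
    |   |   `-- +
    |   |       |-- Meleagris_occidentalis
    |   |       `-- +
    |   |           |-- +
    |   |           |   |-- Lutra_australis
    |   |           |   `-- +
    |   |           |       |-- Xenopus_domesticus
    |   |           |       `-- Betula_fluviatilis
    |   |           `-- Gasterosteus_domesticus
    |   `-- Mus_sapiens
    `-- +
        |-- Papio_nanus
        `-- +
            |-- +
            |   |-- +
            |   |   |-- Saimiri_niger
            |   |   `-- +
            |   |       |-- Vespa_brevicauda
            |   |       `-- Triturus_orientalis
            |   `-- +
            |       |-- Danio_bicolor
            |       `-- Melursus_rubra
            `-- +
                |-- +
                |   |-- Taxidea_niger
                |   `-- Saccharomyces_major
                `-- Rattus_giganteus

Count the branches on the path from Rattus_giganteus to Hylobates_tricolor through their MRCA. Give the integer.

9

The MRCA of Rattus_giganteus and Hylobates_tricolor is the root of the tree.
From Rattus_giganteus up to that node: 5 branches. From Hylobates_tricolor up to the same node: 4 branches. Total: 5 + 4 = 9.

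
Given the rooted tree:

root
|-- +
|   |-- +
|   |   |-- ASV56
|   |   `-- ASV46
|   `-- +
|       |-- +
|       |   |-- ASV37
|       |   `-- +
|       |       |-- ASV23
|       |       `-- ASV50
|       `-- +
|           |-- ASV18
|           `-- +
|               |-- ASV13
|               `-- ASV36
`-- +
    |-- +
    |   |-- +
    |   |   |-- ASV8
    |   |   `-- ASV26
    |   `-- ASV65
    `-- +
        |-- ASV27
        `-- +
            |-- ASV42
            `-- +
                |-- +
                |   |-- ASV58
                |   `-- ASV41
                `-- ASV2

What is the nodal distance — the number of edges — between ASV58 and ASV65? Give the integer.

The MRCA of ASV58 and ASV65 is the node subtending (((ASV8,ASV26),ASV65),(ASV27,(ASV42,((ASV58,ASV41),ASV2)))).
From ASV58 up to that node: 5 branches. From ASV65 up to the same node: 2 branches. Total: 5 + 2 = 7.

7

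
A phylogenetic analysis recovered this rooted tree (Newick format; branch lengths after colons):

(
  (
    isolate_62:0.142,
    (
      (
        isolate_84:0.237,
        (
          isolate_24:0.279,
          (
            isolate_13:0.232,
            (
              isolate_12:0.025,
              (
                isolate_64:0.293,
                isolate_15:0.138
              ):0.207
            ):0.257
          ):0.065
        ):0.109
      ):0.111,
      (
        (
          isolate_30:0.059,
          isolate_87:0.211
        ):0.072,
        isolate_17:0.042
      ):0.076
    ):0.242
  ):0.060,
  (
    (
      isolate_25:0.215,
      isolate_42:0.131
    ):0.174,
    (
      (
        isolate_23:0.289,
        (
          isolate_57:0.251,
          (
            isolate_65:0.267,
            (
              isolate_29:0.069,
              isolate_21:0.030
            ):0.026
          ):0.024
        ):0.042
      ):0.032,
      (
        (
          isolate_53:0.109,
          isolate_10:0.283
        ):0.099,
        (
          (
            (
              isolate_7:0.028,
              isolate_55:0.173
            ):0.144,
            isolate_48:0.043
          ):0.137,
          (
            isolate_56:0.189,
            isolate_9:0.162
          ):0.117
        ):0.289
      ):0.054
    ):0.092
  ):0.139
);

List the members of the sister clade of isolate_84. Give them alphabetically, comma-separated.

isolate_12, isolate_13, isolate_15, isolate_24, isolate_64

isolate_84 attaches to the tree at the node subtending (isolate_84,(isolate_24,(isolate_13,(isolate_12,(isolate_64,isolate_15))))).
The other lineage descending from that same node — the sister group — is (isolate_24,(isolate_13,(isolate_12,(isolate_64,isolate_15)))); its 5 tips in alphabetical order are the answer.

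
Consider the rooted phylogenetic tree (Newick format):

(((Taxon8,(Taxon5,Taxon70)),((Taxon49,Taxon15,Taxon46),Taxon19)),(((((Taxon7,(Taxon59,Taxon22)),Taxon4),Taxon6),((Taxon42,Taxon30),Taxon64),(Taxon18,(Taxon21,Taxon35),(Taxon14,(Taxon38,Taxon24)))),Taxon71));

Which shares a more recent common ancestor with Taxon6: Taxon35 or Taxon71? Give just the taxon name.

Taxon35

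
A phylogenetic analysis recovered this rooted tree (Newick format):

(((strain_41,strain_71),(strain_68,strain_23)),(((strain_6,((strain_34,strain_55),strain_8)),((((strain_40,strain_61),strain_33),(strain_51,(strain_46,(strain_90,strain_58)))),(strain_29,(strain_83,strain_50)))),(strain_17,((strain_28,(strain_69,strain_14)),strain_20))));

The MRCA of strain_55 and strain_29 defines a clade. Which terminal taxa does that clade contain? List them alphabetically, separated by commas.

Tracing strain_55: it sits inside (strain_34,strain_55).
Tracing strain_29: it sits inside (strain_29,(strain_83,strain_50)).
The smallest clade enclosing both is ((strain_6,((strain_34,strain_55),strain_8)),((((strain_40,strain_61),strain_33),(strain_51,(strain_46,(strain_90,strain_58)))),(strain_29,(strain_83,strain_50)))); the answer is its 14 terminal taxa in alphabetical order.

strain_29, strain_33, strain_34, strain_40, strain_46, strain_50, strain_51, strain_55, strain_58, strain_6, strain_61, strain_8, strain_83, strain_90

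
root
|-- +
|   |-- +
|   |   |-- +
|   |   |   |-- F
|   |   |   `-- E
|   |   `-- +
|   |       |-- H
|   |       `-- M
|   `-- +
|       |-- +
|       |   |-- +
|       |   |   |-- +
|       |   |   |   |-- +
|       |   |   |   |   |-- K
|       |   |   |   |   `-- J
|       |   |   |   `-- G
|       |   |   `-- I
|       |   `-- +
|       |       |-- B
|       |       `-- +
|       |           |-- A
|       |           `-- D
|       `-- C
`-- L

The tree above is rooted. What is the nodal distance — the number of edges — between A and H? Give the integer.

The MRCA of A and H is the node subtending (((F,E),(H,M)),(((((K,J),G),I),(B,(A,D))),C)).
From A up to that node: 5 branches. From H up to the same node: 3 branches. Total: 5 + 3 = 8.

8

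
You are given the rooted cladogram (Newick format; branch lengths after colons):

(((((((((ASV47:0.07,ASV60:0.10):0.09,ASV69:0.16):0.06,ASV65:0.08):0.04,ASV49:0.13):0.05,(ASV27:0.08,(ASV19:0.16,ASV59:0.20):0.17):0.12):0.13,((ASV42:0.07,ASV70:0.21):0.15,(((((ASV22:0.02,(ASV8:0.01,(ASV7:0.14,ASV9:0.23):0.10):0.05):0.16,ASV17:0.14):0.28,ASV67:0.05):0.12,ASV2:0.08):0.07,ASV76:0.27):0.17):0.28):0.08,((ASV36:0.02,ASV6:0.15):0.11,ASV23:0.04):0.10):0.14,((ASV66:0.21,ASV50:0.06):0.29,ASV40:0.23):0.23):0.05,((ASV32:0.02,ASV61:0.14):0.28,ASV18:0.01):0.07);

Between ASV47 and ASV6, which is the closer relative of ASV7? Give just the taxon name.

ASV47

The MRCA of ASV7 and ASV47 subtends ((((((ASV47,ASV60),ASV69),ASV65),ASV49),(ASV27,(ASV19,ASV59))),((ASV42,ASV70),(((((ASV22,(ASV8,(ASV7,ASV9))),ASV17),ASV67),ASV2),ASV76))) (18 taxa).
The MRCA of ASV7 and ASV6 subtends (((((((ASV47,ASV60),ASV69),ASV65),ASV49),(ASV27,(ASV19,ASV59))),((ASV42,ASV70),(((((ASV22,(ASV8,(ASV7,ASV9))),ASV17),ASV67),ASV2),ASV76))),((ASV36,ASV6),ASV23)) (21 taxa).
The first is nested inside the second, so ASV7 shares a more recent common ancestor with ASV47.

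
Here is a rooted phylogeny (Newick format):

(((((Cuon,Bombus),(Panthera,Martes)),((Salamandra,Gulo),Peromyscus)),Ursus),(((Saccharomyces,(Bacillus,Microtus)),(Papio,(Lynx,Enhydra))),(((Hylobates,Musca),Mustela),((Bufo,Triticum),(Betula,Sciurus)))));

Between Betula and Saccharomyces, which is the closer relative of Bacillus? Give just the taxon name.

Saccharomyces

The MRCA of Bacillus and Saccharomyces subtends (Saccharomyces,(Bacillus,Microtus)) (3 taxa).
The MRCA of Bacillus and Betula subtends (((Saccharomyces,(Bacillus,Microtus)),(Papio,(Lynx,Enhydra))),(((Hylobates,Musca),Mustela),((Bufo,Triticum),(Betula,Sciurus)))) (13 taxa).
The first is nested inside the second, so Bacillus shares a more recent common ancestor with Saccharomyces.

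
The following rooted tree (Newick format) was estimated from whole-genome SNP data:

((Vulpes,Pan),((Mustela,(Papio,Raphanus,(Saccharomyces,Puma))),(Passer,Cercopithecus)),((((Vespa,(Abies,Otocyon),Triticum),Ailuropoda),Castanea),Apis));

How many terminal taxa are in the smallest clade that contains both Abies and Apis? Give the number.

The MRCA of Abies and Apis is the node subtending ((((Vespa,(Abies,Otocyon),Triticum),Ailuropoda),Castanea),Apis).
That clade contains 7 terminal taxa: Abies, Ailuropoda, Apis, Castanea, Otocyon, Triticum, Vespa.

7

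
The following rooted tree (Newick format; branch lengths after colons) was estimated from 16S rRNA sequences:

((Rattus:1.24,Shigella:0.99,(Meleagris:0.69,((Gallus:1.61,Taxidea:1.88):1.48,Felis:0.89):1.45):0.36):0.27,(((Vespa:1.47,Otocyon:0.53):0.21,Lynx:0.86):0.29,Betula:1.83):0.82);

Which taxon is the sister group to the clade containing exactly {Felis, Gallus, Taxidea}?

The clade containing exactly {Felis, Gallus, Taxidea} attaches to the tree at the node subtending (Meleagris,((Gallus,Taxidea),Felis)).
The other lineage descending from that same node — the sister group — is the single tip Meleagris.

Meleagris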